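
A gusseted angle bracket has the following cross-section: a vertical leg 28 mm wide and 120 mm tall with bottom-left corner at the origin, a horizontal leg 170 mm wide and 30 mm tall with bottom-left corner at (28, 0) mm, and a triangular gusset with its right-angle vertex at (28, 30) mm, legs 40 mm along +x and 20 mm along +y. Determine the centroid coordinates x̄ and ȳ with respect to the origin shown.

vertical leg: A = 28 × 120 = 3360.00, centroid at (14.00, 60.00).
horizontal leg: A = 170 × 30 = 5100.00, centroid at (113.00, 15.00).
gusset: A = ½·40·20 = 400.00, centroid at (41.33, 36.67).
ΣA = 8860.00 mm²
ΣAx̄ = (3360.00)(14.00) + (5100.00)(113.00) + (400.00)(41.33) = 639873.33 mm³
ΣAȳ = (3360.00)(60.00) + (5100.00)(15.00) + (400.00)(36.67) = 292766.67 mm³
x̄ = 639873.33 / 8860.00 = 72.22 mm
ȳ = 292766.67 / 8860.00 = 33.04 mm

x̄ = 72.22 mm, ȳ = 33.04 mm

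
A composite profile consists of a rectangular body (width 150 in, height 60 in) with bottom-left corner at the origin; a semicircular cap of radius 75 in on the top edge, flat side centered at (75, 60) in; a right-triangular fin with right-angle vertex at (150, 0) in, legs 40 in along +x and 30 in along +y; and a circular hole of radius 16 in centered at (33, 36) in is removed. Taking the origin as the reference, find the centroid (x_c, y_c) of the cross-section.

x_c = 79.92 in, y_c = 60.03 in

rectangular body: A = 150 × 60 = 9000.00, centroid at (75.00, 30.00).
semicircular top: A = ½π·75² = 8835.73, centroid at (75.00, 91.83).
triangular fin: A = ½·40·30 = 600.00, centroid at (163.33, 10.00).
hole: A = −π·16² = -804.25, centroid at (33.00, 36.00).
ΣA = 17631.48 in²
ΣAx_c = (9000.00)(75.00) + (8835.73)(75.00) + (600.00)(163.33) + (-804.25)(33.00) = 1409139.53 in³
ΣAy_c = (9000.00)(30.00) + (8835.73)(91.83) + (600.00)(10.00) + (-804.25)(36.00) = 1058440.84 in³
x_c = 1409139.53 / 17631.48 = 79.92 in
y_c = 1058440.84 / 17631.48 = 60.03 in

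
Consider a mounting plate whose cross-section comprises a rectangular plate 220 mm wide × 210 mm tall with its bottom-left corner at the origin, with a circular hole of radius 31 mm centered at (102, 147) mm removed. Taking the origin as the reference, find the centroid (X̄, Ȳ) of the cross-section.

plate: A = 220 × 210 = 46200.00, centroid at (110.00, 105.00).
hole: A = −π·31² = -3019.07, centroid at (102.00, 147.00).
ΣA = 43180.93 mm²
ΣAX̄ = (46200.00)(110.00) + (-3019.07)(102.00) = 4774054.80 mm³
ΣAȲ = (46200.00)(105.00) + (-3019.07)(147.00) = 4407196.63 mm³
X̄ = 4774054.80 / 43180.93 = 110.56 mm
Ȳ = 4407196.63 / 43180.93 = 102.06 mm

X̄ = 110.56 mm, Ȳ = 102.06 mm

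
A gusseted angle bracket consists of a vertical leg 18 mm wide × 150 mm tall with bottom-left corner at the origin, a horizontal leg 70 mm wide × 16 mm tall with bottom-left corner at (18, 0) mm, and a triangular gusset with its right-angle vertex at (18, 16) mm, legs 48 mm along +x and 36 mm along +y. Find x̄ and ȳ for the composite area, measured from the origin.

vertical leg: A = 18 × 150 = 2700.00, centroid at (9.00, 75.00).
horizontal leg: A = 70 × 16 = 1120.00, centroid at (53.00, 8.00).
gusset: A = ½·48·36 = 864.00, centroid at (34.00, 28.00).
ΣA = 4684.00 mm²
ΣAx̄ = (2700.00)(9.00) + (1120.00)(53.00) + (864.00)(34.00) = 113036.00 mm³
ΣAȳ = (2700.00)(75.00) + (1120.00)(8.00) + (864.00)(28.00) = 235652.00 mm³
x̄ = 113036.00 / 4684.00 = 24.13 mm
ȳ = 235652.00 / 4684.00 = 50.31 mm

x̄ = 24.13 mm, ȳ = 50.31 mm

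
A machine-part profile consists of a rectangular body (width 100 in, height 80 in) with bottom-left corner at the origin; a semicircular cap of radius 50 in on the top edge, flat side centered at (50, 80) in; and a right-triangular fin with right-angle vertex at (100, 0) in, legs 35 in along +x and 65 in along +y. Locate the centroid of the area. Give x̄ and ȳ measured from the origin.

x̄ = 55.37 in, ȳ = 56.81 in

rectangular body: A = 100 × 80 = 8000.00, centroid at (50.00, 40.00).
semicircular top: A = ½π·50² = 3926.99, centroid at (50.00, 101.22).
triangular fin: A = ½·35·65 = 1137.50, centroid at (111.67, 21.67).
ΣA = 13064.49 in²
ΣAx̄ = (8000.00)(50.00) + (3926.99)(50.00) + (1137.50)(111.67) = 723370.37 in³
ΣAȳ = (8000.00)(40.00) + (3926.99)(101.22) + (1137.50)(21.67) = 742138.43 in³
x̄ = 723370.37 / 13064.49 = 55.37 in
ȳ = 742138.43 / 13064.49 = 56.81 in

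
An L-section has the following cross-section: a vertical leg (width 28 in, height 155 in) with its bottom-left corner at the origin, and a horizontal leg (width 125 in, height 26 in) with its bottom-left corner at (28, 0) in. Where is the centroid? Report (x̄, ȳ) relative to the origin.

Part | A | x̄ᵢ | ȳᵢ | A·x̄ᵢ | A·ȳᵢ
vertical leg | 4340.00 | 14.00 | 77.50 | 60760.00 | 336350.00
horizontal leg | 3250.00 | 90.50 | 13.00 | 294125.00 | 42250.00
Σ | 7590.00 |  |  | 354885.00 | 378600.00
x̄ = 354885.00 / 7590.00 = 46.76 in
ȳ = 378600.00 / 7590.00 = 49.88 in

x̄ = 46.76 in, ȳ = 49.88 in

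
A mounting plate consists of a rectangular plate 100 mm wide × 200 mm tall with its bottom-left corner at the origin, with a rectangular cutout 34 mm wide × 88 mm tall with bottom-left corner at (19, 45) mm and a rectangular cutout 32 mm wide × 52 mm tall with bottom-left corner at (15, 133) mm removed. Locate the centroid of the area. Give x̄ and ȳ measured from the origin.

plate: A = 100 × 200 = 20000.00, centroid at (50.00, 100.00).
hole 1: A = −(34 × 88) = -2992.00, centroid at (36.00, 89.00).
hole 2: A = −(32 × 52) = -1664.00, centroid at (31.00, 159.00).
ΣA = 15344.00 mm², ΣAx̄ = 840704.00 mm³, ΣAȳ = 1469136.00 mm³.
x̄ = 840704.00/15344.00 = 54.79 mm; ȳ = 1469136.00/15344.00 = 95.75 mm.

x̄ = 54.79 mm, ȳ = 95.75 mm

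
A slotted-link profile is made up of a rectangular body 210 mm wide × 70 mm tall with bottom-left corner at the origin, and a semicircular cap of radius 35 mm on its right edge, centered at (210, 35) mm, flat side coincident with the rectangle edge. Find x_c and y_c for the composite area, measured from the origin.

x_c = 118.87 mm, y_c = 35.00 mm

rectangular body: A = 210 × 70 = 14700.00, centroid at (105.00, 35.00).
semicircular end: A = ½π·35² = 1924.23, centroid at (224.85, 35.00).
ΣA = 16624.23 mm², ΣAx_c = 1976170.69 mm³, ΣAy_c = 581847.89 mm³.
x_c = 1976170.69/16624.23 = 118.87 mm; y_c = 581847.89/16624.23 = 35.00 mm.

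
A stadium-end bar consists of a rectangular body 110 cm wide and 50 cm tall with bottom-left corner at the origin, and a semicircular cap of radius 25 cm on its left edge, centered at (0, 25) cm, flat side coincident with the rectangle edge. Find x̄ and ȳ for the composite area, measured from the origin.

rectangular body: A = 110 × 50 = 5500.00, centroid at (55.00, 25.00).
semicircular end: A = ½π·25² = 981.75, centroid at (-10.61, 25.00).
ΣA = 6481.75 cm², ΣAx̄ = 292083.33 cm³, ΣAȳ = 162043.69 cm³.
x̄ = 292083.33/6481.75 = 45.06 cm; ȳ = 162043.69/6481.75 = 25.00 cm.

x̄ = 45.06 cm, ȳ = 25.00 cm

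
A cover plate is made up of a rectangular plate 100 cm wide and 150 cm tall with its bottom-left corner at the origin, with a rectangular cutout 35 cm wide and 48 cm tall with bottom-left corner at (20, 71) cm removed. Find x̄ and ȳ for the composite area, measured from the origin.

plate: A = 100 × 150 = 15000.00, centroid at (50.00, 75.00).
hole: A = −(35 × 48) = -1680.00, centroid at (37.50, 95.00).
ΣA = 13320.00 cm², ΣAx̄ = 687000.00 cm³, ΣAȳ = 965400.00 cm³.
x̄ = 687000.00/13320.00 = 51.58 cm; ȳ = 965400.00/13320.00 = 72.48 cm.

x̄ = 51.58 cm, ȳ = 72.48 cm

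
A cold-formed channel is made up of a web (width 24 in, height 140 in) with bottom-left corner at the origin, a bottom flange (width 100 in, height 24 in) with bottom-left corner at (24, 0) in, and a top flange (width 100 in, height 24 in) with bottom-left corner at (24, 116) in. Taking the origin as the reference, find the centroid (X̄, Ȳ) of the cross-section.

X̄ = 48.47 in, Ȳ = 70.00 in

web: A = 24 × 140 = 3360.00, centroid at (12.00, 70.00).
bottom flange: A = 100 × 24 = 2400.00, centroid at (74.00, 12.00).
top flange: A = 100 × 24 = 2400.00, centroid at (74.00, 128.00).
ΣA = 8160.00 in², ΣAX̄ = 395520.00 in³, ΣAȲ = 571200.00 in³.
X̄ = 395520.00/8160.00 = 48.47 in; Ȳ = 571200.00/8160.00 = 70.00 in.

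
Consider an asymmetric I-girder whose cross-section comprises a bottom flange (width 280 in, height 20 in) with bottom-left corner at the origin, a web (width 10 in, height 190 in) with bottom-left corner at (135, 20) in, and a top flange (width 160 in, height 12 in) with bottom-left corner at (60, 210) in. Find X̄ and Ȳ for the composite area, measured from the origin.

bottom flange: A = 280 × 20 = 5600.00, centroid at (140.00, 10.00).
web: A = 10 × 190 = 1900.00, centroid at (140.00, 115.00).
top flange: A = 160 × 12 = 1920.00, centroid at (140.00, 216.00).
ΣA = 9420.00 in²
ΣAX̄ = (5600.00)(140.00) + (1900.00)(140.00) + (1920.00)(140.00) = 1318800.00 in³
ΣAȲ = (5600.00)(10.00) + (1900.00)(115.00) + (1920.00)(216.00) = 689220.00 in³
X̄ = 1318800.00 / 9420.00 = 140.00 in
Ȳ = 689220.00 / 9420.00 = 73.17 in

X̄ = 140.00 in, Ȳ = 73.17 in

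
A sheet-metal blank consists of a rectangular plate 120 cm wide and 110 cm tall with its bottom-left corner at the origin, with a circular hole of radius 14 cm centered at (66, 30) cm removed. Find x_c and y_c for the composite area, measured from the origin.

plate: A = 120 × 110 = 13200.00, centroid at (60.00, 55.00).
hole: A = −π·14² = -615.75, centroid at (66.00, 30.00).
ΣA = 12584.25 cm², ΣAx_c = 751360.36 cm³, ΣAy_c = 707527.44 cm³.
x_c = 751360.36/12584.25 = 59.71 cm; y_c = 707527.44/12584.25 = 56.22 cm.

x_c = 59.71 cm, y_c = 56.22 cm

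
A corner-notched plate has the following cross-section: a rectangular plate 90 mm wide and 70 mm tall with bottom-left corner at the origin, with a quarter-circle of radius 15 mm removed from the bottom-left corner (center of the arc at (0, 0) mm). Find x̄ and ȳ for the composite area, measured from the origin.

x̄ = 46.11 mm, ȳ = 35.83 mm

Part | A | x̄ᵢ | ȳᵢ | A·x̄ᵢ | A·ȳᵢ
plate | 6300.00 | 45.00 | 35.00 | 283500.00 | 220500.00
removed quarter-circle | -176.71 | 6.37 | 6.37 | -1125.00 | -1125.00
Σ | 6123.29 |  |  | 282375.00 | 219375.00
x̄ = 282375.00 / 6123.29 = 46.11 mm
ȳ = 219375.00 / 6123.29 = 35.83 mm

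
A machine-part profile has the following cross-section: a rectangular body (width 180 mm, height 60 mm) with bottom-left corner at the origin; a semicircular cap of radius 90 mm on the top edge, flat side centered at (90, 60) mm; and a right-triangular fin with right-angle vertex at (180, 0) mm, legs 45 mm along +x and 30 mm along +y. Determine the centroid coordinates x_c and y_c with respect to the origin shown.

x_c = 92.93 mm, y_c = 65.30 mm

rectangular body: A = 180 × 60 = 10800.00, centroid at (90.00, 30.00).
semicircular top: A = ½π·90² = 12723.45, centroid at (90.00, 98.20).
triangular fin: A = ½·45·30 = 675.00, centroid at (195.00, 10.00).
ΣA = 24198.45 mm²
ΣAx_c = (10800.00)(90.00) + (12723.45)(90.00) + (675.00)(195.00) = 2248735.52 mm³
ΣAy_c = (10800.00)(30.00) + (12723.45)(98.20) + (675.00)(10.00) = 1580157.01 mm³
x_c = 2248735.52 / 24198.45 = 92.93 mm
y_c = 1580157.01 / 24198.45 = 65.30 mm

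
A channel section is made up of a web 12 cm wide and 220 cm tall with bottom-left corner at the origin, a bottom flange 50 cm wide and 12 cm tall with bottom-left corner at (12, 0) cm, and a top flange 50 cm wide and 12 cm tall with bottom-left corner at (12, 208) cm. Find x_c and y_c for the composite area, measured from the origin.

x_c = 15.69 cm, y_c = 110.00 cm

Part | A | x̄ᵢ | ȳᵢ | A·x̄ᵢ | A·ȳᵢ
web | 2640.00 | 6.00 | 110.00 | 15840.00 | 290400.00
bottom flange | 600.00 | 37.00 | 6.00 | 22200.00 | 3600.00
top flange | 600.00 | 37.00 | 214.00 | 22200.00 | 128400.00
Σ | 3840.00 |  |  | 60240.00 | 422400.00
x_c = 60240.00 / 3840.00 = 15.69 cm
y_c = 422400.00 / 3840.00 = 110.00 cm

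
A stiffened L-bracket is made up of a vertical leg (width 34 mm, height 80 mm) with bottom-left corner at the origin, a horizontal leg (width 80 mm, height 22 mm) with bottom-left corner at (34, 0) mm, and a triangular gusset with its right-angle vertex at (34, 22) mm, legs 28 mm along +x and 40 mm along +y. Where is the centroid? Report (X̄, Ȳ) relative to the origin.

X̄ = 39.83 mm, Ȳ = 29.35 mm

Part | A | x̄ᵢ | ȳᵢ | A·x̄ᵢ | A·ȳᵢ
vertical leg | 2720.00 | 17.00 | 40.00 | 46240.00 | 108800.00
horizontal leg | 1760.00 | 74.00 | 11.00 | 130240.00 | 19360.00
gusset | 560.00 | 43.33 | 35.33 | 24266.67 | 19786.67
Σ | 5040.00 |  |  | 200746.67 | 147946.67
X̄ = 200746.67 / 5040.00 = 39.83 mm
Ȳ = 147946.67 / 5040.00 = 29.35 mm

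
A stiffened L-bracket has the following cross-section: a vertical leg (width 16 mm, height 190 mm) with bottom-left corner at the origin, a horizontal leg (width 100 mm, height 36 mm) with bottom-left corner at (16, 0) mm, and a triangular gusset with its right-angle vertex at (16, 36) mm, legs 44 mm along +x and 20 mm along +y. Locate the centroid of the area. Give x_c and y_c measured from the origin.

Part | A | x̄ᵢ | ȳᵢ | A·x̄ᵢ | A·ȳᵢ
vertical leg | 3040.00 | 8.00 | 95.00 | 24320.00 | 288800.00
horizontal leg | 3600.00 | 66.00 | 18.00 | 237600.00 | 64800.00
gusset | 440.00 | 30.67 | 42.67 | 13493.33 | 18773.33
Σ | 7080.00 |  |  | 275413.33 | 372373.33
x_c = 275413.33 / 7080.00 = 38.90 mm
y_c = 372373.33 / 7080.00 = 52.60 mm

x_c = 38.90 mm, y_c = 52.60 mm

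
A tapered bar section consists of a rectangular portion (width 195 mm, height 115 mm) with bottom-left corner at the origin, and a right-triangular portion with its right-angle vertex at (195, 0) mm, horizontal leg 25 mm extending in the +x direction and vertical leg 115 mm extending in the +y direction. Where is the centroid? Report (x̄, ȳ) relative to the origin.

Part | A | x̄ᵢ | ȳᵢ | A·x̄ᵢ | A·ȳᵢ
rectangular portion | 22425.00 | 97.50 | 57.50 | 2186437.50 | 1289437.50
triangular portion | 1437.50 | 203.33 | 38.33 | 292291.67 | 55104.17
Σ | 23862.50 |  |  | 2478729.17 | 1344541.67
x̄ = 2478729.17 / 23862.50 = 103.88 mm
ȳ = 1344541.67 / 23862.50 = 56.35 mm

x̄ = 103.88 mm, ȳ = 56.35 mm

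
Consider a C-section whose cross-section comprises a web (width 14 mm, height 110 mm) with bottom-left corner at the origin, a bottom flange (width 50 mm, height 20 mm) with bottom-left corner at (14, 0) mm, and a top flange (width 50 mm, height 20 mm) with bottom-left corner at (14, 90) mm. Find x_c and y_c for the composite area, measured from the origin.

Part | A | x̄ᵢ | ȳᵢ | A·x̄ᵢ | A·ȳᵢ
web | 1540.00 | 7.00 | 55.00 | 10780.00 | 84700.00
bottom flange | 1000.00 | 39.00 | 10.00 | 39000.00 | 10000.00
top flange | 1000.00 | 39.00 | 100.00 | 39000.00 | 100000.00
Σ | 3540.00 |  |  | 88780.00 | 194700.00
x_c = 88780.00 / 3540.00 = 25.08 mm
y_c = 194700.00 / 3540.00 = 55.00 mm

x_c = 25.08 mm, y_c = 55.00 mm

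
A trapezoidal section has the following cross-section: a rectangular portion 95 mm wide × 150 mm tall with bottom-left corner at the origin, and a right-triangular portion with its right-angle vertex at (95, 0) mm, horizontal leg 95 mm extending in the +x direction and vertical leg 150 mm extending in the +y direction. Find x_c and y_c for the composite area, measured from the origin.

rectangular portion: A = 95 × 150 = 14250.00, centroid at (47.50, 75.00).
triangular portion: A = ½·95·150 = 7125.00, centroid at (126.67, 50.00).
ΣA = 21375.00 mm², ΣAx_c = 1579375.00 mm³, ΣAy_c = 1425000.00 mm³.
x_c = 1579375.00/21375.00 = 73.89 mm; y_c = 1425000.00/21375.00 = 66.67 mm.

x_c = 73.89 mm, y_c = 66.67 mm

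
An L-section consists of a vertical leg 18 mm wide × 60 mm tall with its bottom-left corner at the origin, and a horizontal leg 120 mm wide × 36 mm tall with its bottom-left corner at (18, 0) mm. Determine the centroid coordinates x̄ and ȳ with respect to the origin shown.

vertical leg: A = 18 × 60 = 1080.00, centroid at (9.00, 30.00).
horizontal leg: A = 120 × 36 = 4320.00, centroid at (78.00, 18.00).
ΣA = 5400.00 mm², ΣAx̄ = 346680.00 mm³, ΣAȳ = 110160.00 mm³.
x̄ = 346680.00/5400.00 = 64.20 mm; ȳ = 110160.00/5400.00 = 20.40 mm.

x̄ = 64.20 mm, ȳ = 20.40 mm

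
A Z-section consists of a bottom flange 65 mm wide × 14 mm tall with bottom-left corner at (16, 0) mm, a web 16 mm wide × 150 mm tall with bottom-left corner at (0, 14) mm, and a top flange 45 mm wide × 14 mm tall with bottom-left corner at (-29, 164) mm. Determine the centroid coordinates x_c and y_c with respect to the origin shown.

x_c = 15.04 mm, y_c = 83.17 mm

Part | A | x̄ᵢ | ȳᵢ | A·x̄ᵢ | A·ȳᵢ
bottom flange | 910.00 | 48.50 | 7.00 | 44135.00 | 6370.00
web | 2400.00 | 8.00 | 89.00 | 19200.00 | 213600.00
top flange | 630.00 | -6.50 | 171.00 | -4095.00 | 107730.00
Σ | 3940.00 |  |  | 59240.00 | 327700.00
x_c = 59240.00 / 3940.00 = 15.04 mm
y_c = 327700.00 / 3940.00 = 83.17 mm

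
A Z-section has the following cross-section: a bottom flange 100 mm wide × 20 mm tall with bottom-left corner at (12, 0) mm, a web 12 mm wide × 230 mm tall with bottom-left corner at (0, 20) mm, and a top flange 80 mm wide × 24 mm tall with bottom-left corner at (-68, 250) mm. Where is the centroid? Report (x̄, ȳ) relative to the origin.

x̄ = 12.99 mm, ȳ = 134.08 mm

Part | A | x̄ᵢ | ȳᵢ | A·x̄ᵢ | A·ȳᵢ
bottom flange | 2000.00 | 62.00 | 10.00 | 124000.00 | 20000.00
web | 2760.00 | 6.00 | 135.00 | 16560.00 | 372600.00
top flange | 1920.00 | -28.00 | 262.00 | -53760.00 | 503040.00
Σ | 6680.00 |  |  | 86800.00 | 895640.00
x̄ = 86800.00 / 6680.00 = 12.99 mm
ȳ = 895640.00 / 6680.00 = 134.08 mm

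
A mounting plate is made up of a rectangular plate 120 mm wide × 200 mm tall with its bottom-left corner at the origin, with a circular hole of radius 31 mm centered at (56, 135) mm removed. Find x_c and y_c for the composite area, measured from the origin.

x_c = 60.58 mm, y_c = 94.96 mm

plate: A = 120 × 200 = 24000.00, centroid at (60.00, 100.00).
hole: A = −π·31² = -3019.07, centroid at (56.00, 135.00).
ΣA = 20980.93 mm²
ΣAx_c = (24000.00)(60.00) + (-3019.07)(56.00) = 1270932.05 mm³
ΣAy_c = (24000.00)(100.00) + (-3019.07)(135.00) = 1992425.48 mm³
x_c = 1270932.05 / 20980.93 = 60.58 mm
y_c = 1992425.48 / 20980.93 = 94.96 mm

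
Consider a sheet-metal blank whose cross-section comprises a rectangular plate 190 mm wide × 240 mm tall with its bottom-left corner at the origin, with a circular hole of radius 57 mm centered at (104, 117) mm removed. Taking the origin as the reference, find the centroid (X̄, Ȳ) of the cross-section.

plate: A = 190 × 240 = 45600.00, centroid at (95.00, 120.00).
hole: A = −π·57² = -10207.03, centroid at (104.00, 117.00).
ΣA = 35392.97 mm², ΣAX̄ = 3270468.41 mm³, ΣAȲ = 4277776.96 mm³.
X̄ = 3270468.41/35392.97 = 92.40 mm; Ȳ = 4277776.96/35392.97 = 120.87 mm.

X̄ = 92.40 mm, Ȳ = 120.87 mm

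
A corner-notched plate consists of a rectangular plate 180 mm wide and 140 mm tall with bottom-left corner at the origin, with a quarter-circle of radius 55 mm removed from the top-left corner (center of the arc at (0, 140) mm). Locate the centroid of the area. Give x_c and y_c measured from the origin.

Part | A | x̄ᵢ | ȳᵢ | A·x̄ᵢ | A·ȳᵢ
plate | 25200.00 | 90.00 | 70.00 | 2268000.00 | 1764000.00
removed quarter-circle | -2375.83 | 23.34 | 116.66 | -55458.33 | -277157.79
Σ | 22824.17 |  |  | 2212541.67 | 1486842.21
x_c = 2212541.67 / 22824.17 = 96.94 mm
y_c = 1486842.21 / 22824.17 = 65.14 mm

x_c = 96.94 mm, y_c = 65.14 mm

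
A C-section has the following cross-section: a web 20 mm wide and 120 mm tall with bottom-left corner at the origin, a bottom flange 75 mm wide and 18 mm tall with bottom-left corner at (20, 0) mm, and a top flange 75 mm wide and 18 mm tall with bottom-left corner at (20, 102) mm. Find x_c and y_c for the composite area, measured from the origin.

x_c = 35.15 mm, y_c = 60.00 mm

web: A = 20 × 120 = 2400.00, centroid at (10.00, 60.00).
bottom flange: A = 75 × 18 = 1350.00, centroid at (57.50, 9.00).
top flange: A = 75 × 18 = 1350.00, centroid at (57.50, 111.00).
ΣA = 5100.00 mm²
ΣAx_c = (2400.00)(10.00) + (1350.00)(57.50) + (1350.00)(57.50) = 179250.00 mm³
ΣAy_c = (2400.00)(60.00) + (1350.00)(9.00) + (1350.00)(111.00) = 306000.00 mm³
x_c = 179250.00 / 5100.00 = 35.15 mm
y_c = 306000.00 / 5100.00 = 60.00 mm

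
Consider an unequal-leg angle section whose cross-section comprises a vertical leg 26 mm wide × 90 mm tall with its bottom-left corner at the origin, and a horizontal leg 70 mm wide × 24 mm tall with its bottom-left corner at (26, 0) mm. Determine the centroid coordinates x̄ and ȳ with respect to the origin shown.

Part | A | x̄ᵢ | ȳᵢ | A·x̄ᵢ | A·ȳᵢ
vertical leg | 2340.00 | 13.00 | 45.00 | 30420.00 | 105300.00
horizontal leg | 1680.00 | 61.00 | 12.00 | 102480.00 | 20160.00
Σ | 4020.00 |  |  | 132900.00 | 125460.00
x̄ = 132900.00 / 4020.00 = 33.06 mm
ȳ = 125460.00 / 4020.00 = 31.21 mm

x̄ = 33.06 mm, ȳ = 31.21 mm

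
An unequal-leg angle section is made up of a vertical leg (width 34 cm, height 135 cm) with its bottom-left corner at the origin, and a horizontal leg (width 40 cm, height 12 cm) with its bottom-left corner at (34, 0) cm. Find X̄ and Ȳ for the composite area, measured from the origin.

Part | A | x̄ᵢ | ȳᵢ | A·x̄ᵢ | A·ȳᵢ
vertical leg | 4590.00 | 17.00 | 67.50 | 78030.00 | 309825.00
horizontal leg | 480.00 | 54.00 | 6.00 | 25920.00 | 2880.00
Σ | 5070.00 |  |  | 103950.00 | 312705.00
X̄ = 103950.00 / 5070.00 = 20.50 cm
Ȳ = 312705.00 / 5070.00 = 61.68 cm

X̄ = 20.50 cm, Ȳ = 61.68 cm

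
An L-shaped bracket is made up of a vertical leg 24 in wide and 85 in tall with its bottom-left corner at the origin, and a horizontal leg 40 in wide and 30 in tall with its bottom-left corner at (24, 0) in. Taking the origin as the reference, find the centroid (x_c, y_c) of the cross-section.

x_c = 23.85 in, y_c = 32.31 in

Part | A | x̄ᵢ | ȳᵢ | A·x̄ᵢ | A·ȳᵢ
vertical leg | 2040.00 | 12.00 | 42.50 | 24480.00 | 86700.00
horizontal leg | 1200.00 | 44.00 | 15.00 | 52800.00 | 18000.00
Σ | 3240.00 |  |  | 77280.00 | 104700.00
x_c = 77280.00 / 3240.00 = 23.85 in
y_c = 104700.00 / 3240.00 = 32.31 in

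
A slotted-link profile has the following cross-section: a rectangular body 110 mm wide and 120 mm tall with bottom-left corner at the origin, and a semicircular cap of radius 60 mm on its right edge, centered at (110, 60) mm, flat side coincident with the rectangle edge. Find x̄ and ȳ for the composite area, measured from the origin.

x̄ = 79.13 mm, ȳ = 60.00 mm

rectangular body: A = 110 × 120 = 13200.00, centroid at (55.00, 60.00).
semicircular end: A = ½π·60² = 5654.87, centroid at (135.46, 60.00).
ΣA = 18854.87 mm²
ΣAx̄ = (13200.00)(55.00) + (5654.87)(135.46) = 1492035.35 mm³
ΣAȳ = (13200.00)(60.00) + (5654.87)(60.00) = 1131292.01 mm³
x̄ = 1492035.35 / 18854.87 = 79.13 mm
ȳ = 1131292.01 / 18854.87 = 60.00 mm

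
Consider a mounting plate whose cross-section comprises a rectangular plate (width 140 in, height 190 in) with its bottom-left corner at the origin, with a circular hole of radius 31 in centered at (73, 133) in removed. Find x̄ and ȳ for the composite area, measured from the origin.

x̄ = 69.62 in, ȳ = 90.13 in

plate: A = 140 × 190 = 26600.00, centroid at (70.00, 95.00).
hole: A = −π·31² = -3019.07, centroid at (73.00, 133.00).
ΣA = 23580.93 in²
ΣAx̄ = (26600.00)(70.00) + (-3019.07)(73.00) = 1641607.85 in³
ΣAȳ = (26600.00)(95.00) + (-3019.07)(133.00) = 2125463.62 in³
x̄ = 1641607.85 / 23580.93 = 69.62 in
ȳ = 2125463.62 / 23580.93 = 90.13 in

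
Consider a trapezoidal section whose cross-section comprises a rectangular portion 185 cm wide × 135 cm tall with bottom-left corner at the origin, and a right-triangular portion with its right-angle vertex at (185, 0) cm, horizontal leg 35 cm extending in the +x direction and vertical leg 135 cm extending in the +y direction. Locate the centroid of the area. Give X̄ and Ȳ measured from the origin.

X̄ = 101.50 cm, Ȳ = 65.56 cm

rectangular portion: A = 185 × 135 = 24975.00, centroid at (92.50, 67.50).
triangular portion: A = ½·35·135 = 2362.50, centroid at (196.67, 45.00).
ΣA = 27337.50 cm²
ΣAX̄ = (24975.00)(92.50) + (2362.50)(196.67) = 2774812.50 cm³
ΣAȲ = (24975.00)(67.50) + (2362.50)(45.00) = 1792125.00 cm³
X̄ = 2774812.50 / 27337.50 = 101.50 cm
Ȳ = 1792125.00 / 27337.50 = 65.56 cm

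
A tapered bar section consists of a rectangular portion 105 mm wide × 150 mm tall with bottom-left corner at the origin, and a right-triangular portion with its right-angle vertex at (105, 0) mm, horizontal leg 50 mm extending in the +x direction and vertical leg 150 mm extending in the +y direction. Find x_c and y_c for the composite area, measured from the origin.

x_c = 65.80 mm, y_c = 70.19 mm

rectangular portion: A = 105 × 150 = 15750.00, centroid at (52.50, 75.00).
triangular portion: A = ½·50·150 = 3750.00, centroid at (121.67, 50.00).
ΣA = 19500.00 mm², ΣAx_c = 1283125.00 mm³, ΣAy_c = 1368750.00 mm³.
x_c = 1283125.00/19500.00 = 65.80 mm; y_c = 1368750.00/19500.00 = 70.19 mm.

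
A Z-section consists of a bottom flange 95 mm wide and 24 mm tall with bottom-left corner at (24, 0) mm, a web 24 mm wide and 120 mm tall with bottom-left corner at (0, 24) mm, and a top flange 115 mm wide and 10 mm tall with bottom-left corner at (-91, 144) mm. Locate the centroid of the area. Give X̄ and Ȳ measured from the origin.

bottom flange: A = 95 × 24 = 2280.00, centroid at (71.50, 12.00).
web: A = 24 × 120 = 2880.00, centroid at (12.00, 84.00).
top flange: A = 115 × 10 = 1150.00, centroid at (-33.50, 149.00).
ΣA = 6310.00 mm², ΣAX̄ = 159055.00 mm³, ΣAȲ = 440630.00 mm³.
X̄ = 159055.00/6310.00 = 25.21 mm; Ȳ = 440630.00/6310.00 = 69.83 mm.

X̄ = 25.21 mm, Ȳ = 69.83 mm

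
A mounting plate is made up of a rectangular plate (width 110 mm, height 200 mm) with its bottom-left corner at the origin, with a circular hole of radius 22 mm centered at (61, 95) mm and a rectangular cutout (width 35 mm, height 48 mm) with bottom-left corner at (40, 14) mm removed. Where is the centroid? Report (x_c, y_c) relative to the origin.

plate: A = 110 × 200 = 22000.00, centroid at (55.00, 100.00).
hole 1: A = −π·22² = -1520.53, centroid at (61.00, 95.00).
hole 2: A = −(35 × 48) = -1680.00, centroid at (57.50, 38.00).
ΣA = 18799.47 mm², ΣAx_c = 1020647.62 mm³, ΣAy_c = 1991709.57 mm³.
x_c = 1020647.62/18799.47 = 54.29 mm; y_c = 1991709.57/18799.47 = 105.94 mm.

x_c = 54.29 mm, y_c = 105.94 mm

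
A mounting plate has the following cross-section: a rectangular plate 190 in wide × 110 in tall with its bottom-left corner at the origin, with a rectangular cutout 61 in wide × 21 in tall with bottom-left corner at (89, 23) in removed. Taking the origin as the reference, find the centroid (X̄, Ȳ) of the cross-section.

X̄ = 93.40 in, Ȳ = 56.40 in

plate: A = 190 × 110 = 20900.00, centroid at (95.00, 55.00).
hole: A = −(61 × 21) = -1281.00, centroid at (119.50, 33.50).
ΣA = 19619.00 in²
ΣAX̄ = (20900.00)(95.00) + (-1281.00)(119.50) = 1832420.50 in³
ΣAȲ = (20900.00)(55.00) + (-1281.00)(33.50) = 1106586.50 in³
X̄ = 1832420.50 / 19619.00 = 93.40 in
Ȳ = 1106586.50 / 19619.00 = 56.40 in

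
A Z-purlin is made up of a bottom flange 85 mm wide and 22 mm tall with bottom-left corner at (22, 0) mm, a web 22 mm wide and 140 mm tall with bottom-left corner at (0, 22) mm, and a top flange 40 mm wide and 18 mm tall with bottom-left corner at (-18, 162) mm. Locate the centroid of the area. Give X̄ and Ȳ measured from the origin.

bottom flange: A = 85 × 22 = 1870.00, centroid at (64.50, 11.00).
web: A = 22 × 140 = 3080.00, centroid at (11.00, 92.00).
top flange: A = 40 × 18 = 720.00, centroid at (2.00, 171.00).
ΣA = 5670.00 mm², ΣAX̄ = 155935.00 mm³, ΣAȲ = 427050.00 mm³.
X̄ = 155935.00/5670.00 = 27.50 mm; Ȳ = 427050.00/5670.00 = 75.32 mm.

X̄ = 27.50 mm, Ȳ = 75.32 mm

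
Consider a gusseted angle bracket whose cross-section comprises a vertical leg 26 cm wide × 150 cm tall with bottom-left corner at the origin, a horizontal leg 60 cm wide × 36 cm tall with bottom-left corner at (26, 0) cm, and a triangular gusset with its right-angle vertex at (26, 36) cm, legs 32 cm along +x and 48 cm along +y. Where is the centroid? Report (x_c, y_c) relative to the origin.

x_c = 29.26 cm, y_c = 54.38 cm

Part | A | x̄ᵢ | ȳᵢ | A·x̄ᵢ | A·ȳᵢ
vertical leg | 3900.00 | 13.00 | 75.00 | 50700.00 | 292500.00
horizontal leg | 2160.00 | 56.00 | 18.00 | 120960.00 | 38880.00
gusset | 768.00 | 36.67 | 52.00 | 28160.00 | 39936.00
Σ | 6828.00 |  |  | 199820.00 | 371316.00
x_c = 199820.00 / 6828.00 = 29.26 cm
y_c = 371316.00 / 6828.00 = 54.38 cm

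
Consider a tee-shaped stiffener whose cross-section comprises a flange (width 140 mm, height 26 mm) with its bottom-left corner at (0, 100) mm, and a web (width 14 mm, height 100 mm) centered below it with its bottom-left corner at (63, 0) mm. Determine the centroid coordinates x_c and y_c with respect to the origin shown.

x_c = 70.00 mm, y_c = 95.50 mm

web: A = 14 × 100 = 1400.00, centroid at (70.00, 50.00).
flange: A = 140 × 26 = 3640.00, centroid at (70.00, 113.00).
ΣA = 5040.00 mm², ΣAx_c = 352800.00 mm³, ΣAy_c = 481320.00 mm³.
x_c = 352800.00/5040.00 = 70.00 mm; y_c = 481320.00/5040.00 = 95.50 mm.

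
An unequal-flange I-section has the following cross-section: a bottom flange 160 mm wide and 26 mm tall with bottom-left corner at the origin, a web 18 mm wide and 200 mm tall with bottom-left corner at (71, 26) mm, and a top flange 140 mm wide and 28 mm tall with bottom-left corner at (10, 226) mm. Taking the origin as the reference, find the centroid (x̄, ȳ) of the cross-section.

bottom flange: A = 160 × 26 = 4160.00, centroid at (80.00, 13.00).
web: A = 18 × 200 = 3600.00, centroid at (80.00, 126.00).
top flange: A = 140 × 28 = 3920.00, centroid at (80.00, 240.00).
ΣA = 11680.00 mm²
ΣAx̄ = (4160.00)(80.00) + (3600.00)(80.00) + (3920.00)(80.00) = 934400.00 mm³
ΣAȳ = (4160.00)(13.00) + (3600.00)(126.00) + (3920.00)(240.00) = 1448480.00 mm³
x̄ = 934400.00 / 11680.00 = 80.00 mm
ȳ = 1448480.00 / 11680.00 = 124.01 mm

x̄ = 80.00 mm, ȳ = 124.01 mm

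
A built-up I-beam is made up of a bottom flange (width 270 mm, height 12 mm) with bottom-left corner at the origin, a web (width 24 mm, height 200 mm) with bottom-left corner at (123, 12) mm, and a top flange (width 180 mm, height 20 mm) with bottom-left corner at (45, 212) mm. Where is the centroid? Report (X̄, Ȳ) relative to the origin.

X̄ = 135.00 mm, Ȳ = 116.52 mm

Part | A | x̄ᵢ | ȳᵢ | A·x̄ᵢ | A·ȳᵢ
bottom flange | 3240.00 | 135.00 | 6.00 | 437400.00 | 19440.00
web | 4800.00 | 135.00 | 112.00 | 648000.00 | 537600.00
top flange | 3600.00 | 135.00 | 222.00 | 486000.00 | 799200.00
Σ | 11640.00 |  |  | 1571400.00 | 1356240.00
X̄ = 1571400.00 / 11640.00 = 135.00 mm
Ȳ = 1356240.00 / 11640.00 = 116.52 mm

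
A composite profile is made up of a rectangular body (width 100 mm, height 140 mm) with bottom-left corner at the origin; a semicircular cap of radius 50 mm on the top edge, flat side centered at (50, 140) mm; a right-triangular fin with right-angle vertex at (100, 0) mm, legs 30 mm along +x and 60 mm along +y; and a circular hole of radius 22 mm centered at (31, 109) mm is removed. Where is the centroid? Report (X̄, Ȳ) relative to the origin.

X̄ = 54.79 mm, Ȳ = 84.67 mm

Part | A | x̄ᵢ | ȳᵢ | A·x̄ᵢ | A·ȳᵢ
rectangular body | 14000.00 | 50.00 | 70.00 | 700000.00 | 980000.00
semicircular top | 3926.99 | 50.00 | 161.22 | 196349.54 | 633112.05
triangular fin | 900.00 | 110.00 | 20.00 | 99000.00 | 18000.00
hole | -1520.53 | 31.00 | 109.00 | -47136.46 | -165737.86
Σ | 17306.46 |  |  | 948213.08 | 1465374.19
X̄ = 948213.08 / 17306.46 = 54.79 mm
Ȳ = 1465374.19 / 17306.46 = 84.67 mm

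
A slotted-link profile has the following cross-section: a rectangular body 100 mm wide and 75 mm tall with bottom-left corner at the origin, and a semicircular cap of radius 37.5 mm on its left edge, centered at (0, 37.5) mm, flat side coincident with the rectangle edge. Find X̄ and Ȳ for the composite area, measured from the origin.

Part | A | x̄ᵢ | ȳᵢ | A·x̄ᵢ | A·ȳᵢ
rectangular body | 7500.00 | 50.00 | 37.50 | 375000.00 | 281250.00
semicircular end | 2208.93 | -15.92 | 37.50 | -35156.25 | 82834.96
Σ | 9708.93 |  |  | 339843.75 | 364084.96
X̄ = 339843.75 / 9708.93 = 35.00 mm
Ȳ = 364084.96 / 9708.93 = 37.50 mm

X̄ = 35.00 mm, Ȳ = 37.50 mm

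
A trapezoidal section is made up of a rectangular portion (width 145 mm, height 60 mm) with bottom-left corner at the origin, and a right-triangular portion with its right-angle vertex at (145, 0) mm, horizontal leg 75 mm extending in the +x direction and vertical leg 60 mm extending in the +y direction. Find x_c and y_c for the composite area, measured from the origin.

x_c = 92.53 mm, y_c = 27.95 mm

Part | A | x̄ᵢ | ȳᵢ | A·x̄ᵢ | A·ȳᵢ
rectangular portion | 8700.00 | 72.50 | 30.00 | 630750.00 | 261000.00
triangular portion | 2250.00 | 170.00 | 20.00 | 382500.00 | 45000.00
Σ | 10950.00 |  |  | 1013250.00 | 306000.00
x_c = 1013250.00 / 10950.00 = 92.53 mm
y_c = 306000.00 / 10950.00 = 27.95 mm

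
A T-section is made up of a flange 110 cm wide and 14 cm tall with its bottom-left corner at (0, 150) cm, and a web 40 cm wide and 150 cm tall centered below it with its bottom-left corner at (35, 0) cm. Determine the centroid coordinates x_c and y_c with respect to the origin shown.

x_c = 55.00 cm, y_c = 91.75 cm

web: A = 40 × 150 = 6000.00, centroid at (55.00, 75.00).
flange: A = 110 × 14 = 1540.00, centroid at (55.00, 157.00).
ΣA = 7540.00 cm², ΣAx_c = 414700.00 cm³, ΣAy_c = 691780.00 cm³.
x_c = 414700.00/7540.00 = 55.00 cm; y_c = 691780.00/7540.00 = 91.75 cm.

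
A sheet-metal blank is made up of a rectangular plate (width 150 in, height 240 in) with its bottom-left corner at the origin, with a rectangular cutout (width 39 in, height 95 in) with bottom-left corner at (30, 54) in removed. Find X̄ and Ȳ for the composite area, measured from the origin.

plate: A = 150 × 240 = 36000.00, centroid at (75.00, 120.00).
hole: A = −(39 × 95) = -3705.00, centroid at (49.50, 101.50).
ΣA = 32295.00 in², ΣAX̄ = 2516602.50 in³, ΣAȲ = 3943942.50 in³.
X̄ = 2516602.50/32295.00 = 77.93 in; Ȳ = 3943942.50/32295.00 = 122.12 in.

X̄ = 77.93 in, Ȳ = 122.12 in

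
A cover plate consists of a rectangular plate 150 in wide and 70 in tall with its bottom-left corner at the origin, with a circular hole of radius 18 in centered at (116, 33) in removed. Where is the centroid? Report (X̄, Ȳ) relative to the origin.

X̄ = 70.60 in, Ȳ = 35.21 in

Part | A | x̄ᵢ | ȳᵢ | A·x̄ᵢ | A·ȳᵢ
plate | 10500.00 | 75.00 | 35.00 | 787500.00 | 367500.00
hole | -1017.88 | 116.00 | 33.00 | -118073.62 | -33589.91
Σ | 9482.12 |  |  | 669426.38 | 333910.09
X̄ = 669426.38 / 9482.12 = 70.60 in
Ȳ = 333910.09 / 9482.12 = 35.21 in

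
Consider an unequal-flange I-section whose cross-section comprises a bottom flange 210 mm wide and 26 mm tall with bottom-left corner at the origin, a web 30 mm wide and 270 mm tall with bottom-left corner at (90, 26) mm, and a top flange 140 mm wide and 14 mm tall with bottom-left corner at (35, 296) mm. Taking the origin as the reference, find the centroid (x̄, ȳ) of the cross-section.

x̄ = 105.00 mm, ȳ = 126.87 mm

Part | A | x̄ᵢ | ȳᵢ | A·x̄ᵢ | A·ȳᵢ
bottom flange | 5460.00 | 105.00 | 13.00 | 573300.00 | 70980.00
web | 8100.00 | 105.00 | 161.00 | 850500.00 | 1304100.00
top flange | 1960.00 | 105.00 | 303.00 | 205800.00 | 593880.00
Σ | 15520.00 |  |  | 1629600.00 | 1968960.00
x̄ = 1629600.00 / 15520.00 = 105.00 mm
ȳ = 1968960.00 / 15520.00 = 126.87 mm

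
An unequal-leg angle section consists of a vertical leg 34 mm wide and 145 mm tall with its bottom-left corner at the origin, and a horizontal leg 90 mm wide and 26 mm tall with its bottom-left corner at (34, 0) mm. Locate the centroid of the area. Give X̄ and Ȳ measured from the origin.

X̄ = 36.96 mm, Ȳ = 53.35 mm

vertical leg: A = 34 × 145 = 4930.00, centroid at (17.00, 72.50).
horizontal leg: A = 90 × 26 = 2340.00, centroid at (79.00, 13.00).
ΣA = 7270.00 mm², ΣAX̄ = 268670.00 mm³, ΣAȲ = 387845.00 mm³.
X̄ = 268670.00/7270.00 = 36.96 mm; Ȳ = 387845.00/7270.00 = 53.35 mm.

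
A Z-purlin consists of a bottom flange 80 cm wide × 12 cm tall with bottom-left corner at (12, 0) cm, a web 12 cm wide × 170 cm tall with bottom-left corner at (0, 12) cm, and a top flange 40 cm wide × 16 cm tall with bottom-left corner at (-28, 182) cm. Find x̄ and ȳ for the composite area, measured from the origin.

bottom flange: A = 80 × 12 = 960.00, centroid at (52.00, 6.00).
web: A = 12 × 170 = 2040.00, centroid at (6.00, 97.00).
top flange: A = 40 × 16 = 640.00, centroid at (-8.00, 190.00).
ΣA = 3640.00 cm²
ΣAx̄ = (960.00)(52.00) + (2040.00)(6.00) + (640.00)(-8.00) = 57040.00 cm³
ΣAȳ = (960.00)(6.00) + (2040.00)(97.00) + (640.00)(190.00) = 325240.00 cm³
x̄ = 57040.00 / 3640.00 = 15.67 cm
ȳ = 325240.00 / 3640.00 = 89.35 cm

x̄ = 15.67 cm, ȳ = 89.35 cm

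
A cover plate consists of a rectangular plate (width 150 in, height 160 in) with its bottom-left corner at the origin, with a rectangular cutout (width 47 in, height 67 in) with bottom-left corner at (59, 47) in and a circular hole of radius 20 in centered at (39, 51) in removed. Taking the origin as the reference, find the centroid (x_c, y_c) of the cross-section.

x_c = 76.10 in, y_c = 81.78 in

plate: A = 150 × 160 = 24000.00, centroid at (75.00, 80.00).
hole 1: A = −(47 × 67) = -3149.00, centroid at (82.50, 80.50).
hole 2: A = −π·20² = -1256.64, centroid at (39.00, 51.00).
ΣA = 19594.36 in²
ΣAx_c = (24000.00)(75.00) + (-3149.00)(82.50) + (-1256.64)(39.00) = 1491198.65 in³
ΣAy_c = (24000.00)(80.00) + (-3149.00)(80.50) + (-1256.64)(51.00) = 1602417.01 in³
x_c = 1491198.65 / 19594.36 = 76.10 in
y_c = 1602417.01 / 19594.36 = 81.78 in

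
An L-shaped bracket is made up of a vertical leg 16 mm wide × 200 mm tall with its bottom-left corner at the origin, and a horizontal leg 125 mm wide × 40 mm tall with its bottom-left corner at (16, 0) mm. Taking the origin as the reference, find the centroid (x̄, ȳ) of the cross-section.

x̄ = 50.99 mm, ȳ = 51.22 mm

vertical leg: A = 16 × 200 = 3200.00, centroid at (8.00, 100.00).
horizontal leg: A = 125 × 40 = 5000.00, centroid at (78.50, 20.00).
ΣA = 8200.00 mm², ΣAx̄ = 418100.00 mm³, ΣAȳ = 420000.00 mm³.
x̄ = 418100.00/8200.00 = 50.99 mm; ȳ = 420000.00/8200.00 = 51.22 mm.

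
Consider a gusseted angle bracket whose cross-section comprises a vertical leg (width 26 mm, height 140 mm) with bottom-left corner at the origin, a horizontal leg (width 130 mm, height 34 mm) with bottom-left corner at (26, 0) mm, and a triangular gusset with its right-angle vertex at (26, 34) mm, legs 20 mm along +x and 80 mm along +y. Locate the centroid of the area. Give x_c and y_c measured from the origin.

vertical leg: A = 26 × 140 = 3640.00, centroid at (13.00, 70.00).
horizontal leg: A = 130 × 34 = 4420.00, centroid at (91.00, 17.00).
gusset: A = ½·20·80 = 800.00, centroid at (32.67, 60.67).
ΣA = 8860.00 mm², ΣAx_c = 475673.33 mm³, ΣAy_c = 378473.33 mm³.
x_c = 475673.33/8860.00 = 53.69 mm; y_c = 378473.33/8860.00 = 42.72 mm.

x_c = 53.69 mm, y_c = 42.72 mm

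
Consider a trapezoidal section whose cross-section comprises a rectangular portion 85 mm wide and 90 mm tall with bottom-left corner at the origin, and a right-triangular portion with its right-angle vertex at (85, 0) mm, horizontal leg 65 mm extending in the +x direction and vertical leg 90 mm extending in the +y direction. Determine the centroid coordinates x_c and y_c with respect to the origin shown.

rectangular portion: A = 85 × 90 = 7650.00, centroid at (42.50, 45.00).
triangular portion: A = ½·65·90 = 2925.00, centroid at (106.67, 30.00).
ΣA = 10575.00 mm², ΣAx_c = 637125.00 mm³, ΣAy_c = 432000.00 mm³.
x_c = 637125.00/10575.00 = 60.25 mm; y_c = 432000.00/10575.00 = 40.85 mm.

x_c = 60.25 mm, y_c = 40.85 mm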